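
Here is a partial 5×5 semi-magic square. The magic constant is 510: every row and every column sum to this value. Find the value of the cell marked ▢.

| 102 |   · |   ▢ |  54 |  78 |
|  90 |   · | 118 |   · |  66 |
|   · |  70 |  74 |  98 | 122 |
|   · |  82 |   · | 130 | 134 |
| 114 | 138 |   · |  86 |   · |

150

Using row 3: 70 + 74 + 98 + 122 + ? → (3,1) = 510 − 364 = 146.
Column 1: 102 + 90 + 146 + 114 + ? = 510, so (4,1) = 58.
Column 4: 54 + 98 + 130 + 86 + ? = 510, so (2,4) = 142.
The remaining cell in column 5 is (5,5) = 510 − 400 = 110.
Row 2 must total 510; the given cells sum to 416, so (2,2) = 94.
From row 4, 510 − (58 + 82 + 130 + 134) gives (4,3) = 106.
Row 5 needs 510; the known cells sum to 448, so (5,3) = 62.
Column 2 must total 510; the given cells sum to 384, so (1,2) = 126.
Column 3 needs 510; the known cells sum to 360, so (1,3) = 150.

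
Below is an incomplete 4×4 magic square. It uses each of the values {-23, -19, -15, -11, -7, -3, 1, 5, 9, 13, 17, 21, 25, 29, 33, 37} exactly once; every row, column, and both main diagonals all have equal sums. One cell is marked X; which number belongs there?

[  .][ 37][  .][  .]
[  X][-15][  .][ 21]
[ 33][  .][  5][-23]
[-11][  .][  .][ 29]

-3

The 16 entries sum to 112, so each line sums to 112/4 = 28.
Row 3 must total 28; the given cells sum to 15, so (3,2) = 13.
The remaining cell in column 2 is (4,2) = 28 − 35 = -7.
Column 4 needs 28; the known cells sum to 27, so (1,4) = 1.
Main diagonal: -15 + 5 + 29 + ? = 28, so (1,1) = 9.
The remaining cell in anti-diagonal is (2,3) = 28 − 3 = 25.
Row 1 needs 28; the known cells sum to 47, so (1,3) = -19.
Row 2: -15 + 25 + 21 + ? = 28, so (2,1) = -3.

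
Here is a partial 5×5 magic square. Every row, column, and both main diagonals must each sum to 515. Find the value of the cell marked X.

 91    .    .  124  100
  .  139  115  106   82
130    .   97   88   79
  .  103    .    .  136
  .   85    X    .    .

76

Using row 2: 139 + 115 + 106 + 82 + ? → (2,1) = 515 − 442 = 73.
From row 3, 515 − (130 + 97 + 88 + 79) gives (3,2) = 121.
Using column 2: 139 + 121 + 103 + 85 + ? → (1,2) = 515 − 448 = 67.
Column 5 needs 515; the known cells sum to 397, so (5,5) = 118.
Main diagonal needs 515; the known cells sum to 445, so (4,4) = 70.
Using anti-diagonal: 100 + 106 + 97 + 103 + ? → (5,1) = 515 − 406 = 109.
The remaining cell in row 1 is (1,3) = 515 − 382 = 133.
Column 1 needs 515; the known cells sum to 403, so (4,1) = 112.
Column 4 needs 515; the known cells sum to 388, so (5,4) = 127.
Using row 4: 112 + 103 + 70 + 136 + ? → (4,3) = 515 − 421 = 94.
Row 5 needs 515; the known cells sum to 439, so (5,3) = 76.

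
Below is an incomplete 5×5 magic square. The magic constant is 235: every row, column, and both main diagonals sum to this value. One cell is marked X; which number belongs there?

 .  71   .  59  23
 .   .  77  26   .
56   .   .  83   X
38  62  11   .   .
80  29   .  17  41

Row 5 needs 235; the known cells sum to 167, so (5,3) = 68.
Column 4 needs 235; the known cells sum to 185, so (4,4) = 50.
Anti-diagonal needs 235; the known cells sum to 191, so (3,3) = 44.
Row 4 must total 235; the given cells sum to 161, so (4,5) = 74.
Column 3 needs 235; the known cells sum to 200, so (1,3) = 35.
The remaining cell in row 1 is (1,1) = 235 − 188 = 47.
Column 1 needs 235; the known cells sum to 221, so (2,1) = 14.
Main diagonal needs 235; the known cells sum to 182, so (2,2) = 53.
Row 2 needs 235; the known cells sum to 170, so (2,5) = 65.
Using column 2: 71 + 53 + 62 + 29 + ? → (3,2) = 235 − 215 = 20.
Using column 5: 23 + 65 + 74 + 41 + ? → (3,5) = 235 − 203 = 32.

32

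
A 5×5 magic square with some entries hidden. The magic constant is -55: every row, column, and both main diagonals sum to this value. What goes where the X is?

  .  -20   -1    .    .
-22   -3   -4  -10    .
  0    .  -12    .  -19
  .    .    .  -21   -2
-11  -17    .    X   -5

1

The remaining cell in row 2 is (2,5) = -55 − (-39) = -16.
Using column 5: -16 + (-19) + (-2) + (-5) + ? → (1,5) = -55 − (-42) = -13.
Main diagonal needs -55; the known cells sum to -41, so (1,1) = -14.
Anti-diagonal needs -55; the known cells sum to -46, so (4,2) = -9.
Using row 1: -14 + (-20) + (-1) + (-13) + ? → (1,4) = -55 − (-48) = -7.
From column 1, -55 − (-14 + (-22) + 0 + (-11)) gives (4,1) = -8.
Column 2: -20 + (-3) + (-9) + (-17) + ? = -55, so (3,2) = -6.
From row 3, -55 − (0 + (-6) + (-12) + (-19)) gives (3,4) = -18.
Row 4: -8 + (-9) + (-21) + (-2) + ? = -55, so (4,3) = -15.
Column 3 must total -55; the given cells sum to -32, so (5,3) = -23.
From column 4, -55 − (-7 + (-10) + (-18) + (-21)) gives (5,4) = 1.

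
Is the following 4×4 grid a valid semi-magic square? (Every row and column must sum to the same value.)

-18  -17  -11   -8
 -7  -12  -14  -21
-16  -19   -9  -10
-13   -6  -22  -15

No — column 1 sums to -54 but column 3 sums to -56.

Row 1: -18 + (-17) + (-11) + (-8) = -54.
Row 2: -7 + (-12) + (-14) + (-21) = -54.
Row 3: -16 + (-19) + (-9) + (-10) = -54.
Row 4: -13 + (-6) + (-22) + (-15) = -56.
Column 1: -18 + (-7) + (-16) + (-13) = -54.
Column 2: -17 + (-12) + (-19) + (-6) = -54.
Column 3: -11 + (-14) + (-9) + (-22) = -56.
Column 4: -8 + (-21) + (-10) + (-15) = -54.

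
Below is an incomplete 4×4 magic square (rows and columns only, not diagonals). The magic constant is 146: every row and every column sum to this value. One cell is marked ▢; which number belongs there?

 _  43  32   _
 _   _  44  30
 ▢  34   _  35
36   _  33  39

From row 4, 146 − (36 + 33 + 39) gives (4,2) = 38.
Using column 2: 43 + 34 + 38 + ? → (2,2) = 146 − 115 = 31.
From column 3, 146 − (32 + 44 + 33) gives (3,3) = 37.
Column 4 must total 146; the given cells sum to 104, so (1,4) = 42.
Row 1 must total 146; the given cells sum to 117, so (1,1) = 29.
The remaining cell in row 2 is (2,1) = 146 − 105 = 41.
Row 3 must total 146; the given cells sum to 106, so (3,1) = 40.

40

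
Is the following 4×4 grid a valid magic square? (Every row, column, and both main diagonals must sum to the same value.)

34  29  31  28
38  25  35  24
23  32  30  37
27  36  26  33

Row 1: 34 + 29 + 31 + 28 = 122.
Row 2: 38 + 25 + 35 + 24 = 122.
Row 3: 23 + 32 + 30 + 37 = 122.
Row 4: 27 + 36 + 26 + 33 = 122.
Column 1: 34 + 38 + 23 + 27 = 122.
Column 2: 29 + 25 + 32 + 36 = 122.
Column 3: 31 + 35 + 30 + 26 = 122.
Column 4: 28 + 24 + 37 + 33 = 122.
Main diagonal: 34 + 25 + 30 + 33 = 122.
Anti-diagonal: 28 + 35 + 32 + 27 = 122.
All lines sum to 122.

Yes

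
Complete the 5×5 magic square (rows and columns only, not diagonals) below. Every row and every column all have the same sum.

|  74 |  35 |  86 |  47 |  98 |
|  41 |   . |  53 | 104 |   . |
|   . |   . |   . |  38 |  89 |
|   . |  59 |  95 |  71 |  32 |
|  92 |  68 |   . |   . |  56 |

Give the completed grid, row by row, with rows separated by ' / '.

74 35 86 47 98 / 41 77 53 104 65 / 50 101 62 38 89 / 83 59 95 71 32 / 92 68 44 80 56

Row 1 is already complete: 74 + 35 + 86 + 47 + 98 = 340, so that is the magic constant.
Row 4: 59 + 95 + 71 + 32 + ? = 340, so (4,1) = 83.
The remaining cell in column 1 is (3,1) = 340 − 290 = 50.
Column 4: 47 + 104 + 38 + 71 + ? = 340, so (5,4) = 80.
Using column 5: 98 + 89 + 32 + 56 + ? → (2,5) = 340 − 275 = 65.
From row 2, 340 − (41 + 53 + 104 + 65) gives (2,2) = 77.
Row 5: 92 + 68 + 80 + 56 + ? = 340, so (5,3) = 44.
From column 2, 340 − (35 + 77 + 59 + 68) gives (3,2) = 101.
Column 3: 86 + 53 + 95 + 44 + ? = 340, so (3,3) = 62.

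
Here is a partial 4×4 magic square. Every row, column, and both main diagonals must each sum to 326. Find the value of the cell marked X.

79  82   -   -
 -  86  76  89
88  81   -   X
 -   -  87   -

74

From row 2, 326 − (86 + 76 + 89) gives (2,1) = 75.
Column 1 must total 326; the given cells sum to 242, so (4,1) = 84.
The remaining cell in column 2 is (4,2) = 326 − 249 = 77.
Using anti-diagonal: 76 + 81 + 84 + ? → (1,4) = 326 − 241 = 85.
From row 1, 326 − (79 + 82 + 85) gives (1,3) = 80.
Row 4: 84 + 77 + 87 + ? = 326, so (4,4) = 78.
From column 3, 326 − (80 + 76 + 87) gives (3,3) = 83.
Column 4 needs 326; the known cells sum to 252, so (3,4) = 74.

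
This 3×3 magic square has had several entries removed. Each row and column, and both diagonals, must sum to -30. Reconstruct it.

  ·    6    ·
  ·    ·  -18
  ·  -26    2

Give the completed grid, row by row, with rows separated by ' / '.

From row 3, -30 − (-26 + 2) gives (3,1) = -6.
The remaining cell in column 2 is (2,2) = -30 − (-20) = -10.
Using column 3: -18 + 2 + ? → (1,3) = -30 − (-16) = -14.
From main diagonal, -30 − (-10 + 2) gives (1,1) = -22.
From row 2, -30 − (-10 + (-18)) gives (2,1) = -2.

-22 6 -14 / -2 -10 -18 / -6 -26 2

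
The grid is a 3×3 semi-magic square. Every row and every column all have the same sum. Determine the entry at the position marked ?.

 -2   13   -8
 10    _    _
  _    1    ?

Row 1 is complete and sums to 3; that is the magic constant.
Using column 1: -2 + 10 + ? → (3,1) = 3 − 8 = -5.
Column 2 must total 3; the given cells sum to 14, so (2,2) = -11.
Row 2 must total 3; the given cells sum to -1, so (2,3) = 4.
Row 3 must total 3; the given cells sum to -4, so (3,3) = 7.

7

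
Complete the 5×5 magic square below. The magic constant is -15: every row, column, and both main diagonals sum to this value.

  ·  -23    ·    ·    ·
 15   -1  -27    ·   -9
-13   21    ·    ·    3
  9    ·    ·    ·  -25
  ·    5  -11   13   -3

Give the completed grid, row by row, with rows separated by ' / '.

Row 2 must total -15; the given cells sum to -22, so (2,4) = 7.
Row 5 needs -15; the known cells sum to 4, so (5,1) = -19.
From column 1, -15 − (15 + (-13) + 9 + (-19)) gives (1,1) = -7.
The remaining cell in column 2 is (4,2) = -15 − 2 = -17.
The remaining cell in column 5 is (1,5) = -15 − (-34) = 19.
From anti-diagonal, -15 − (19 + 7 + (-17) + (-19)) gives (3,3) = -5.
Row 3: -13 + 21 + (-5) + 3 + ? = -15, so (3,4) = -21.
Main diagonal must total -15; the given cells sum to -16, so (4,4) = 1.
The remaining cell in row 4 is (4,3) = -15 − (-32) = 17.
Using column 3: -27 + (-5) + 17 + (-11) + ? → (1,3) = -15 − (-26) = 11.
Column 4: 7 + (-21) + 1 + 13 + ? = -15, so (1,4) = -15.

-7 -23 11 -15 19 / 15 -1 -27 7 -9 / -13 21 -5 -21 3 / 9 -17 17 1 -25 / -19 5 -11 13 -3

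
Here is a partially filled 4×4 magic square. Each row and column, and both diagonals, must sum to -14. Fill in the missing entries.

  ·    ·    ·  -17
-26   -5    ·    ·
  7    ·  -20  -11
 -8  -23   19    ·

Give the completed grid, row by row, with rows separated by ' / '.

From row 3, -14 − (7 + (-20) + (-11)) gives (3,2) = 10.
Using row 4: -8 + (-23) + 19 + ? → (4,4) = -14 − (-12) = -2.
Column 1 needs -14; the known cells sum to -27, so (1,1) = 13.
Column 2: -5 + 10 + (-23) + ? = -14, so (1,2) = 4.
Column 4 must total -14; the given cells sum to -30, so (2,4) = 16.
Anti-diagonal must total -14; the given cells sum to -15, so (2,3) = 1.
Row 1 needs -14; the known cells sum to 0, so (1,3) = -14.

13 4 -14 -17 / -26 -5 1 16 / 7 10 -20 -11 / -8 -23 19 -2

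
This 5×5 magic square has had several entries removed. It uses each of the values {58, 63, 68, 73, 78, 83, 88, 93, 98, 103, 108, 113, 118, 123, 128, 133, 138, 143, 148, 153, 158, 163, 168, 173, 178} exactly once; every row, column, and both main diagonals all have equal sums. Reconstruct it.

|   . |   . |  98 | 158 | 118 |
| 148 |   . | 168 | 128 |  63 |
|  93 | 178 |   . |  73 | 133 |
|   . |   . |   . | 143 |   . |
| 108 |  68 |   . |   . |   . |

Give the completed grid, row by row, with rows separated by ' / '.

The 25 entries sum to 2950, so each line sums to 2950/5 = 590.
Row 2 needs 590; the known cells sum to 507, so (2,2) = 83.
Row 3 needs 590; the known cells sum to 477, so (3,3) = 113.
The remaining cell in column 4 is (5,4) = 590 − 502 = 88.
Using anti-diagonal: 118 + 128 + 113 + 108 + ? → (4,2) = 590 − 467 = 123.
Using column 2: 83 + 178 + 123 + 68 + ? → (1,2) = 590 − 452 = 138.
Row 1 needs 590; the known cells sum to 512, so (1,1) = 78.
The remaining cell in column 1 is (4,1) = 590 − 427 = 163.
Main diagonal must total 590; the given cells sum to 417, so (5,5) = 173.
Using row 5: 108 + 68 + 88 + 173 + ? → (5,3) = 590 − 437 = 153.
Column 3 must total 590; the given cells sum to 532, so (4,3) = 58.
Column 5: 118 + 63 + 133 + 173 + ? = 590, so (4,5) = 103.

78 138 98 158 118 / 148 83 168 128 63 / 93 178 113 73 133 / 163 123 58 143 103 / 108 68 153 88 173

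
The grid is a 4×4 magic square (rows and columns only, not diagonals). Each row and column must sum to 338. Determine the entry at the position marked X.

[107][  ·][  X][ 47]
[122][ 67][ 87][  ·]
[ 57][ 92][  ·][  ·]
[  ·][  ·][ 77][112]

102

Row 2: 122 + 67 + 87 + ? = 338, so (2,4) = 62.
Column 1 needs 338; the known cells sum to 286, so (4,1) = 52.
From column 4, 338 − (47 + 62 + 112) gives (3,4) = 117.
Row 3: 57 + 92 + 117 + ? = 338, so (3,3) = 72.
Using row 4: 52 + 77 + 112 + ? → (4,2) = 338 − 241 = 97.
Column 2: 67 + 92 + 97 + ? = 338, so (1,2) = 82.
Column 3: 87 + 72 + 77 + ? = 338, so (1,3) = 102.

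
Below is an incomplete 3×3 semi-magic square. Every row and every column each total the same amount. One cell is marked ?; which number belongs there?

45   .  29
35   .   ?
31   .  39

Column 1 is complete and sums to 111; that is the magic constant.
Row 1 must total 111; the given cells sum to 74, so (1,2) = 37.
Row 3: 31 + 39 + ? = 111, so (3,2) = 41.
From column 2, 111 − (37 + 41) gives (2,2) = 33.
From column 3, 111 − (29 + 39) gives (2,3) = 43.

43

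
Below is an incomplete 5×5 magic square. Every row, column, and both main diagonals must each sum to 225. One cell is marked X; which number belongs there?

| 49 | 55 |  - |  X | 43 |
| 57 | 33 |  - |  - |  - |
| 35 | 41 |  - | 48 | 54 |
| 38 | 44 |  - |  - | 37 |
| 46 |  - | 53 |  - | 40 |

42

Row 3: 35 + 41 + 48 + 54 + ? = 225, so (3,3) = 47.
From column 2, 225 − (55 + 33 + 41 + 44) gives (5,2) = 52.
Column 5: 43 + 54 + 37 + 40 + ? = 225, so (2,5) = 51.
Main diagonal needs 225; the known cells sum to 169, so (4,4) = 56.
Anti-diagonal needs 225; the known cells sum to 180, so (2,4) = 45.
From row 2, 225 − (57 + 33 + 45 + 51) gives (2,3) = 39.
Row 4 needs 225; the known cells sum to 175, so (4,3) = 50.
Using row 5: 46 + 52 + 53 + 40 + ? → (5,4) = 225 − 191 = 34.
Column 3: 39 + 47 + 50 + 53 + ? = 225, so (1,3) = 36.
The remaining cell in column 4 is (1,4) = 225 − 183 = 42.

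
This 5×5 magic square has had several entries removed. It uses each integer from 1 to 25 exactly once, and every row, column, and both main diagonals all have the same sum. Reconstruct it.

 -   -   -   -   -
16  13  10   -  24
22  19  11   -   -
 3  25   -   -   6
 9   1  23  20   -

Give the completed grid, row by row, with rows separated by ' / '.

The entries are 1 through 25, which sum to 325, so each line sums to 325/5 = 65.
Row 2 needs 65; the known cells sum to 63, so (2,4) = 2.
Row 5 must total 65; the given cells sum to 53, so (5,5) = 12.
Column 1 needs 65; the known cells sum to 50, so (1,1) = 15.
Column 2 needs 65; the known cells sum to 58, so (1,2) = 7.
From main diagonal, 65 − (15 + 13 + 11 + 12) gives (4,4) = 14.
Using anti-diagonal: 2 + 11 + 25 + 9 + ? → (1,5) = 65 − 47 = 18.
From row 4, 65 − (3 + 25 + 14 + 6) gives (4,3) = 17.
Column 3 must total 65; the given cells sum to 61, so (1,3) = 4.
From column 5, 65 − (18 + 24 + 6 + 12) gives (3,5) = 5.
Row 1 needs 65; the known cells sum to 44, so (1,4) = 21.
Row 3 must total 65; the given cells sum to 57, so (3,4) = 8.

15 7 4 21 18 / 16 13 10 2 24 / 22 19 11 8 5 / 3 25 17 14 6 / 9 1 23 20 12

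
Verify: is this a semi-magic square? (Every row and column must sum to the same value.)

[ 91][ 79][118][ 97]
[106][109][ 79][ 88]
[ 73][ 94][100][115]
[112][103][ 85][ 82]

No — column 2 sums to 385 but row 2 sums to 382.

Row 1: 91 + 79 + 118 + 97 = 385.
Row 2: 106 + 109 + 79 + 88 = 382.
Row 3: 73 + 94 + 100 + 115 = 382.
Row 4: 112 + 103 + 85 + 82 = 382.
Column 1: 91 + 106 + 73 + 112 = 382.
Column 2: 79 + 109 + 94 + 103 = 385.
Column 3: 118 + 79 + 100 + 85 = 382.
Column 4: 97 + 88 + 115 + 82 = 382.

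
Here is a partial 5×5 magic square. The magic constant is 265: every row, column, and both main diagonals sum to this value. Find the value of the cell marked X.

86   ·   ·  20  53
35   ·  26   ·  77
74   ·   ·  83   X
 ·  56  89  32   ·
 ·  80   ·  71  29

Column 4 needs 265; the known cells sum to 206, so (2,4) = 59.
The remaining cell in row 2 is (2,2) = 265 − 197 = 68.
Main diagonal must total 265; the given cells sum to 215, so (3,3) = 50.
Anti-diagonal must total 265; the given cells sum to 218, so (5,1) = 47.
Using row 5: 47 + 80 + 71 + 29 + ? → (5,3) = 265 − 227 = 38.
Column 1: 86 + 35 + 74 + 47 + ? = 265, so (4,1) = 23.
From column 3, 265 − (26 + 50 + 89 + 38) gives (1,3) = 62.
From row 1, 265 − (86 + 62 + 20 + 53) gives (1,2) = 44.
Row 4 needs 265; the known cells sum to 200, so (4,5) = 65.
The remaining cell in column 2 is (3,2) = 265 − 248 = 17.
From column 5, 265 − (53 + 77 + 65 + 29) gives (3,5) = 41.

41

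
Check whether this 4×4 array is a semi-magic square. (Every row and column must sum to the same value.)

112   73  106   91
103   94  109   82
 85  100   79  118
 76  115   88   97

Row 1: 112 + 73 + 106 + 91 = 382.
Row 2: 103 + 94 + 109 + 82 = 388.
Row 3: 85 + 100 + 79 + 118 = 382.
Row 4: 76 + 115 + 88 + 97 = 376.
Column 1: 112 + 103 + 85 + 76 = 376.
Column 2: 73 + 94 + 100 + 115 = 382.
Column 3: 106 + 109 + 79 + 88 = 382.
Column 4: 91 + 82 + 118 + 97 = 388.

No — row 4 sums to 376 but column 4 sums to 388.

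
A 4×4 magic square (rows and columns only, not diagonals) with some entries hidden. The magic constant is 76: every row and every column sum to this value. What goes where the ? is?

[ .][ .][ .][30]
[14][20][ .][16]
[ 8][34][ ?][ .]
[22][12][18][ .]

28

Row 2: 14 + 20 + 16 + ? = 76, so (2,3) = 26.
Row 4 must total 76; the given cells sum to 52, so (4,4) = 24.
Using column 1: 14 + 8 + 22 + ? → (1,1) = 76 − 44 = 32.
Using column 2: 20 + 34 + 12 + ? → (1,2) = 76 − 66 = 10.
Column 4 must total 76; the given cells sum to 70, so (3,4) = 6.
From row 1, 76 − (32 + 10 + 30) gives (1,3) = 4.
From row 3, 76 − (8 + 34 + 6) gives (3,3) = 28.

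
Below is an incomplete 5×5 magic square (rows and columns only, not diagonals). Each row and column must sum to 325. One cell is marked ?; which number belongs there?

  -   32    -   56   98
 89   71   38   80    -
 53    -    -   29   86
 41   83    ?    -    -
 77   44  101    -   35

From row 2, 325 − (89 + 71 + 38 + 80) gives (2,5) = 47.
Using row 5: 77 + 44 + 101 + 35 + ? → (5,4) = 325 − 257 = 68.
From column 1, 325 − (89 + 53 + 41 + 77) gives (1,1) = 65.
From column 2, 325 − (32 + 71 + 83 + 44) gives (3,2) = 95.
Column 4 needs 325; the known cells sum to 233, so (4,4) = 92.
Column 5 needs 325; the known cells sum to 266, so (4,5) = 59.
Row 1 must total 325; the given cells sum to 251, so (1,3) = 74.
Row 3: 53 + 95 + 29 + 86 + ? = 325, so (3,3) = 62.
The remaining cell in row 4 is (4,3) = 325 − 275 = 50.

50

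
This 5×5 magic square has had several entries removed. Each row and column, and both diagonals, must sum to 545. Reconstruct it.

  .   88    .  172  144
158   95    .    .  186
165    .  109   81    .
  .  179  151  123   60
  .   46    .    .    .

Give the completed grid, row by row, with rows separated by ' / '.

116 88 25 172 144 / 158 95 67 39 186 / 165 137 109 81 53 / 32 179 151 123 60 / 74 46 193 130 102

Row 4 must total 545; the given cells sum to 513, so (4,1) = 32.
The remaining cell in column 2 is (3,2) = 545 − 408 = 137.
Row 3 must total 545; the given cells sum to 492, so (3,5) = 53.
Using column 5: 144 + 186 + 53 + 60 + ? → (5,5) = 545 − 443 = 102.
From main diagonal, 545 − (95 + 109 + 123 + 102) gives (1,1) = 116.
From row 1, 545 − (116 + 88 + 172 + 144) gives (1,3) = 25.
The remaining cell in column 1 is (5,1) = 545 − 471 = 74.
From anti-diagonal, 545 − (144 + 109 + 179 + 74) gives (2,4) = 39.
From row 2, 545 − (158 + 95 + 39 + 186) gives (2,3) = 67.
From column 3, 545 − (25 + 67 + 109 + 151) gives (5,3) = 193.
Using column 4: 172 + 39 + 81 + 123 + ? → (5,4) = 545 − 415 = 130.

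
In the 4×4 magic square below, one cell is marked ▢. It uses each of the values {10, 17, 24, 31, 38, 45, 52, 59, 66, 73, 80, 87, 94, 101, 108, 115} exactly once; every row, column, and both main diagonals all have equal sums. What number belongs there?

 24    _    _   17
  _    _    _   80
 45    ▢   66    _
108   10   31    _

The 16 entries sum to 1000, so each line sums to 1000/4 = 250.
Row 4 must total 250; the given cells sum to 149, so (4,4) = 101.
Column 1: 24 + 45 + 108 + ? = 250, so (2,1) = 73.
Using column 4: 17 + 80 + 101 + ? → (3,4) = 250 − 198 = 52.
The remaining cell in main diagonal is (2,2) = 250 − 191 = 59.
Using row 2: 73 + 59 + 80 + ? → (2,3) = 250 − 212 = 38.
Row 3 must total 250; the given cells sum to 163, so (3,2) = 87.

87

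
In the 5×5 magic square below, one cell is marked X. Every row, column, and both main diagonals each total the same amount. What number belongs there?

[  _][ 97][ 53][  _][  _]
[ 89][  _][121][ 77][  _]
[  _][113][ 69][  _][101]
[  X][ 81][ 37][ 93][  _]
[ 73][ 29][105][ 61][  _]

125

Column 3 is complete and sums to 385; that is the magic constant.
Row 5 must total 385; the given cells sum to 268, so (5,5) = 117.
Column 2 needs 385; the known cells sum to 320, so (2,2) = 65.
Main diagonal must total 385; the given cells sum to 344, so (1,1) = 41.
Anti-diagonal needs 385; the known cells sum to 300, so (1,5) = 85.
Row 1 needs 385; the known cells sum to 276, so (1,4) = 109.
From row 2, 385 − (89 + 65 + 121 + 77) gives (2,5) = 33.
Column 4: 109 + 77 + 93 + 61 + ? = 385, so (3,4) = 45.
Column 5 needs 385; the known cells sum to 336, so (4,5) = 49.
Using row 3: 113 + 69 + 45 + 101 + ? → (3,1) = 385 − 328 = 57.
The remaining cell in row 4 is (4,1) = 385 − 260 = 125.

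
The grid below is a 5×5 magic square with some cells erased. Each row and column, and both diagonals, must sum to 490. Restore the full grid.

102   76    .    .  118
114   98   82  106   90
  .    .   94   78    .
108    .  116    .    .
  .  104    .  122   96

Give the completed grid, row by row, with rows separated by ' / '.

102 76 110 84 118 / 114 98 82 106 90 / 86 120 94 78 112 / 108 92 116 100 74 / 80 104 88 122 96

The remaining cell in main diagonal is (4,4) = 490 − 390 = 100.
Column 4 must total 490; the given cells sum to 406, so (1,4) = 84.
Using row 1: 102 + 76 + 84 + 118 + ? → (1,3) = 490 − 380 = 110.
From column 3, 490 − (110 + 82 + 94 + 116) gives (5,3) = 88.
Row 5: 104 + 88 + 122 + 96 + ? = 490, so (5,1) = 80.
Using column 1: 102 + 114 + 108 + 80 + ? → (3,1) = 490 − 404 = 86.
The remaining cell in anti-diagonal is (4,2) = 490 − 398 = 92.
From row 4, 490 − (108 + 92 + 116 + 100) gives (4,5) = 74.
From column 2, 490 − (76 + 98 + 92 + 104) gives (3,2) = 120.
The remaining cell in column 5 is (3,5) = 490 − 378 = 112.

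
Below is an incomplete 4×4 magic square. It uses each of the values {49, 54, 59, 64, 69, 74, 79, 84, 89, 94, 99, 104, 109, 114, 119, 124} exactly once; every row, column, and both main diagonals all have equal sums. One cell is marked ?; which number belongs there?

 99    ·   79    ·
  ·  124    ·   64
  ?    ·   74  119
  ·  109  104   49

94

The 16 entries sum to 1384, so each line sums to 1384/4 = 346.
Row 4: 109 + 104 + 49 + ? = 346, so (4,1) = 84.
From column 3, 346 − (79 + 74 + 104) gives (2,3) = 89.
Column 4: 64 + 119 + 49 + ? = 346, so (1,4) = 114.
Anti-diagonal needs 346; the known cells sum to 287, so (3,2) = 59.
Row 1 needs 346; the known cells sum to 292, so (1,2) = 54.
From row 2, 346 − (124 + 89 + 64) gives (2,1) = 69.
Row 3: 59 + 74 + 119 + ? = 346, so (3,1) = 94.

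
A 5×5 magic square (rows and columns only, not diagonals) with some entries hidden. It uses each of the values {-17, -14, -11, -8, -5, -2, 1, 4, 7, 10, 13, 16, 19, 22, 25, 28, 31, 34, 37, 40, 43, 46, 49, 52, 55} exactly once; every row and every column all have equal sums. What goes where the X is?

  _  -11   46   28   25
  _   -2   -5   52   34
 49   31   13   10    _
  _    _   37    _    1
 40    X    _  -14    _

The 25 entries sum to 475, so each line sums to 475/5 = 95.
The remaining cell in row 1 is (1,1) = 95 − 88 = 7.
Row 2 needs 95; the known cells sum to 79, so (2,1) = 16.
Row 3 must total 95; the given cells sum to 103, so (3,5) = -8.
Using column 1: 7 + 16 + 49 + 40 + ? → (4,1) = 95 − 112 = -17.
The remaining cell in column 3 is (5,3) = 95 − 91 = 4.
Column 4: 28 + 52 + 10 + (-14) + ? = 95, so (4,4) = 19.
From column 5, 95 − (25 + 34 + (-8) + 1) gives (5,5) = 43.
Row 4 needs 95; the known cells sum to 40, so (4,2) = 55.
Row 5 needs 95; the known cells sum to 73, so (5,2) = 22.

22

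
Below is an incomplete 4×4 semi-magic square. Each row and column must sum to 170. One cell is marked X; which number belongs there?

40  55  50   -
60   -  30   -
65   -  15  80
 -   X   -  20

Row 1 must total 170; the given cells sum to 145, so (1,4) = 25.
Row 3 must total 170; the given cells sum to 160, so (3,2) = 10.
From column 1, 170 − (40 + 60 + 65) gives (4,1) = 5.
The remaining cell in column 3 is (4,3) = 170 − 95 = 75.
From column 4, 170 − (25 + 80 + 20) gives (2,4) = 45.
From row 2, 170 − (60 + 30 + 45) gives (2,2) = 35.
The remaining cell in row 4 is (4,2) = 170 − 100 = 70.

70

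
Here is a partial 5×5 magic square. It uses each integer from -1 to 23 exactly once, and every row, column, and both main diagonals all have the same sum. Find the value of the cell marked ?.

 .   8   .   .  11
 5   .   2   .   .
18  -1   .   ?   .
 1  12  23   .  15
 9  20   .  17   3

21

The entries are -1 through 23, which sum to 275, so each line sums to 275/5 = 55.
Row 4 needs 55; the known cells sum to 51, so (4,4) = 4.
Row 5 must total 55; the given cells sum to 49, so (5,3) = 6.
Using column 1: 5 + 18 + 1 + 9 + ? → (1,1) = 55 − 33 = 22.
Column 2: 8 + (-1) + 12 + 20 + ? = 55, so (2,2) = 16.
Using main diagonal: 22 + 16 + 4 + 3 + ? → (3,3) = 55 − 45 = 10.
Using anti-diagonal: 11 + 10 + 12 + 9 + ? → (2,4) = 55 − 42 = 13.
Row 2 must total 55; the given cells sum to 36, so (2,5) = 19.
Using column 3: 2 + 10 + 23 + 6 + ? → (1,3) = 55 − 41 = 14.
From column 5, 55 − (11 + 19 + 15 + 3) gives (3,5) = 7.
Row 1: 22 + 8 + 14 + 11 + ? = 55, so (1,4) = 0.
Using row 3: 18 + (-1) + 10 + 7 + ? → (3,4) = 55 − 34 = 21.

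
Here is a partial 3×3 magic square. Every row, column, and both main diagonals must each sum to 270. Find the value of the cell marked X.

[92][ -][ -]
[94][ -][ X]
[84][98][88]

86

Main diagonal needs 270; the known cells sum to 180, so (2,2) = 90.
Using anti-diagonal: 90 + 84 + ? → (1,3) = 270 − 174 = 96.
Row 1: 92 + 96 + ? = 270, so (1,2) = 82.
The remaining cell in row 2 is (2,3) = 270 − 184 = 86.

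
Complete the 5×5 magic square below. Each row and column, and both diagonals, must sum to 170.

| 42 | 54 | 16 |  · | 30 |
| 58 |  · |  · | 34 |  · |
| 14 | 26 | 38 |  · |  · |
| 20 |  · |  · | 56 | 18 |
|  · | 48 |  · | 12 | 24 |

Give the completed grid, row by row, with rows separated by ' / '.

Row 1 must total 170; the given cells sum to 142, so (1,4) = 28.
The remaining cell in column 1 is (5,1) = 170 − 134 = 36.
Column 4 must total 170; the given cells sum to 130, so (3,4) = 40.
Using main diagonal: 42 + 38 + 56 + 24 + ? → (2,2) = 170 − 160 = 10.
The remaining cell in anti-diagonal is (4,2) = 170 − 138 = 32.
Row 3 needs 170; the known cells sum to 118, so (3,5) = 52.
Row 4: 20 + 32 + 56 + 18 + ? = 170, so (4,3) = 44.
Using row 5: 36 + 48 + 12 + 24 + ? → (5,3) = 170 − 120 = 50.
Column 3 must total 170; the given cells sum to 148, so (2,3) = 22.
From column 5, 170 − (30 + 52 + 18 + 24) gives (2,5) = 46.

42 54 16 28 30 / 58 10 22 34 46 / 14 26 38 40 52 / 20 32 44 56 18 / 36 48 50 12 24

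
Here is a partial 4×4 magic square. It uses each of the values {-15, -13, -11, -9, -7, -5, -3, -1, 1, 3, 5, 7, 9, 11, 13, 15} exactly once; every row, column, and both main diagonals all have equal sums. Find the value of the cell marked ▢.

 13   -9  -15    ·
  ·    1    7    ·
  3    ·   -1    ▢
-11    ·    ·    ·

5

The 16 entries sum to 0, so each line sums to 0/4 = 0.
Using row 1: 13 + (-9) + (-15) + ? → (1,4) = 0 − (-11) = 11.
From column 1, 0 − (13 + 3 + (-11)) gives (2,1) = -5.
Column 3 must total 0; the given cells sum to -9, so (4,3) = 9.
Main diagonal: 13 + 1 + (-1) + ? = 0, so (4,4) = -13.
The remaining cell in anti-diagonal is (3,2) = 0 − 7 = -7.
The remaining cell in row 2 is (2,4) = 0 − 3 = -3.
Row 3 must total 0; the given cells sum to -5, so (3,4) = 5.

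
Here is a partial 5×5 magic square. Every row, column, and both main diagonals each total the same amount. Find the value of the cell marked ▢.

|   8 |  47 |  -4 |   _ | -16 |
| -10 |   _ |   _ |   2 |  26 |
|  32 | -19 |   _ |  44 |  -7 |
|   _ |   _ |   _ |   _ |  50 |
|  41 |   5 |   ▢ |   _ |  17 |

Column 5 is complete and sums to 70; that is the magic constant.
The remaining cell in row 1 is (1,4) = 70 − 35 = 35.
Row 3 must total 70; the given cells sum to 50, so (3,3) = 20.
Column 1: 8 + (-10) + 32 + 41 + ? = 70, so (4,1) = -1.
Using anti-diagonal: -16 + 2 + 20 + 41 + ? → (4,2) = 70 − 47 = 23.
Column 2 needs 70; the known cells sum to 56, so (2,2) = 14.
The remaining cell in main diagonal is (4,4) = 70 − 59 = 11.
From row 2, 70 − (-10 + 14 + 2 + 26) gives (2,3) = 38.
Row 4 needs 70; the known cells sum to 83, so (4,3) = -13.
Column 3: -4 + 38 + 20 + (-13) + ? = 70, so (5,3) = 29.

29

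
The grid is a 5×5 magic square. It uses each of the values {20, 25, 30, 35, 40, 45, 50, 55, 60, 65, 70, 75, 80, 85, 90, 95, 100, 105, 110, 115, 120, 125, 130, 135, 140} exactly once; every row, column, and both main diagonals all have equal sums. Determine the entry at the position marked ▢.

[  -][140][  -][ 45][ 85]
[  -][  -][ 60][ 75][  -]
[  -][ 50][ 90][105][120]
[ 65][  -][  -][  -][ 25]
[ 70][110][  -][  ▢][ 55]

The 25 entries sum to 2000, so each line sums to 2000/5 = 400.
Row 3 needs 400; the known cells sum to 365, so (3,1) = 35.
Column 5: 85 + 120 + 25 + 55 + ? = 400, so (2,5) = 115.
Anti-diagonal: 85 + 75 + 90 + 70 + ? = 400, so (4,2) = 80.
Column 2 needs 400; the known cells sum to 380, so (2,2) = 20.
Using row 2: 20 + 60 + 75 + 115 + ? → (2,1) = 400 − 270 = 130.
Column 1 needs 400; the known cells sum to 300, so (1,1) = 100.
From main diagonal, 400 − (100 + 20 + 90 + 55) gives (4,4) = 135.
From row 1, 400 − (100 + 140 + 45 + 85) gives (1,3) = 30.
Row 4 must total 400; the given cells sum to 305, so (4,3) = 95.
Column 3: 30 + 60 + 90 + 95 + ? = 400, so (5,3) = 125.
Column 4 needs 400; the known cells sum to 360, so (5,4) = 40.

40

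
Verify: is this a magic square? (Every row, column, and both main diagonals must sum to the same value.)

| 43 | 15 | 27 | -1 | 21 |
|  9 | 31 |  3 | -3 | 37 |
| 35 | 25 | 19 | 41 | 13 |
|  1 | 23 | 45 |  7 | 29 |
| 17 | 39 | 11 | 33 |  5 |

No — column 3 sums to 105 but anti-diagonal sums to 77.

Row 1: 43 + 15 + 27 + (-1) + 21 = 105.
Row 2: 9 + 31 + 3 + (-3) + 37 = 77.
Row 3: 35 + 25 + 19 + 41 + 13 = 133.
Row 4: 1 + 23 + 45 + 7 + 29 = 105.
Row 5: 17 + 39 + 11 + 33 + 5 = 105.
Column 1: 43 + 9 + 35 + 1 + 17 = 105.
Column 2: 15 + 31 + 25 + 23 + 39 = 133.
Column 3: 27 + 3 + 19 + 45 + 11 = 105.
Column 4: -1 + (-3) + 41 + 7 + 33 = 77.
Column 5: 21 + 37 + 13 + 29 + 5 = 105.
Main diagonal: 43 + 31 + 19 + 7 + 5 = 105.
Anti-diagonal: 21 + (-3) + 19 + 23 + 17 = 77.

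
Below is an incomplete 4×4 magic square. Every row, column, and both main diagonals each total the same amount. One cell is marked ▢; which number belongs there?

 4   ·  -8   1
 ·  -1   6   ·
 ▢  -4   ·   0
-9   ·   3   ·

Anti-diagonal is complete and sums to -6; that is the magic constant.
Row 1 must total -6; the given cells sum to -3, so (1,2) = -3.
Using column 2: -3 + (-1) + (-4) + ? → (4,2) = -6 − (-8) = 2.
Using column 3: -8 + 6 + 3 + ? → (3,3) = -6 − 1 = -7.
The remaining cell in main diagonal is (4,4) = -6 − (-4) = -2.
Row 3: -4 + (-7) + 0 + ? = -6, so (3,1) = 5.

5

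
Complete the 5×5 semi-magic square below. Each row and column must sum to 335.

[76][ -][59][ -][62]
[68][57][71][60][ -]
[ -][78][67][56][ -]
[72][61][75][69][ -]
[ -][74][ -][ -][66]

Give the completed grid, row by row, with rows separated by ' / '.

Using row 2: 68 + 57 + 71 + 60 + ? → (2,5) = 335 − 256 = 79.
From row 4, 335 − (72 + 61 + 75 + 69) gives (4,5) = 58.
Column 2 needs 335; the known cells sum to 270, so (1,2) = 65.
Column 3: 59 + 71 + 67 + 75 + ? = 335, so (5,3) = 63.
From column 5, 335 − (62 + 79 + 58 + 66) gives (3,5) = 70.
Row 1 needs 335; the known cells sum to 262, so (1,4) = 73.
The remaining cell in row 3 is (3,1) = 335 − 271 = 64.
Column 1: 76 + 68 + 64 + 72 + ? = 335, so (5,1) = 55.
Column 4 must total 335; the given cells sum to 258, so (5,4) = 77.

76 65 59 73 62 / 68 57 71 60 79 / 64 78 67 56 70 / 72 61 75 69 58 / 55 74 63 77 66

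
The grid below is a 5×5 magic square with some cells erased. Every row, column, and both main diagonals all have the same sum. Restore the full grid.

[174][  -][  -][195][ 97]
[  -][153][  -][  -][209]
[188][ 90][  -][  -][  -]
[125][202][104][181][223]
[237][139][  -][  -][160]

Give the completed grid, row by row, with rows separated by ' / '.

174 251 118 195 97 / 111 153 230 132 209 / 188 90 167 244 146 / 125 202 104 181 223 / 237 139 216 83 160

Row 4 is already complete: 125 + 202 + 104 + 181 + 223 = 835, so that is the magic constant.
Column 1 must total 835; the given cells sum to 724, so (2,1) = 111.
Column 2 needs 835; the known cells sum to 584, so (1,2) = 251.
Column 5: 97 + 209 + 223 + 160 + ? = 835, so (3,5) = 146.
From main diagonal, 835 − (174 + 153 + 181 + 160) gives (3,3) = 167.
Anti-diagonal must total 835; the given cells sum to 703, so (2,4) = 132.
Row 1: 174 + 251 + 195 + 97 + ? = 835, so (1,3) = 118.
Row 2 needs 835; the known cells sum to 605, so (2,3) = 230.
Row 3 must total 835; the given cells sum to 591, so (3,4) = 244.
Column 3 needs 835; the known cells sum to 619, so (5,3) = 216.
Column 4 must total 835; the given cells sum to 752, so (5,4) = 83.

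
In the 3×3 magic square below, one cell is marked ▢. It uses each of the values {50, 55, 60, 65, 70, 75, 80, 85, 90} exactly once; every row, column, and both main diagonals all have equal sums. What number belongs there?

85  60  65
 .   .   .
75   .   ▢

55

The 9 entries sum to 630, so each line sums to 630/3 = 210.
Using column 1: 85 + 75 + ? → (2,1) = 210 − 160 = 50.
Anti-diagonal needs 210; the known cells sum to 140, so (2,2) = 70.
From row 2, 210 − (50 + 70) gives (2,3) = 90.
Column 2 needs 210; the known cells sum to 130, so (3,2) = 80.
From column 3, 210 − (65 + 90) gives (3,3) = 55.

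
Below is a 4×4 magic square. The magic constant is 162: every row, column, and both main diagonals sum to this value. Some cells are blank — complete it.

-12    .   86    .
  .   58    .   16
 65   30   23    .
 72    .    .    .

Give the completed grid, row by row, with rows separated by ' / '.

Row 3 must total 162; the given cells sum to 118, so (3,4) = 44.
From column 1, 162 − (-12 + 65 + 72) gives (2,1) = 37.
The remaining cell in main diagonal is (4,4) = 162 − 69 = 93.
Row 2: 37 + 58 + 16 + ? = 162, so (2,3) = 51.
Using column 3: 86 + 51 + 23 + ? → (4,3) = 162 − 160 = 2.
The remaining cell in column 4 is (1,4) = 162 − 153 = 9.
Row 1 must total 162; the given cells sum to 83, so (1,2) = 79.
The remaining cell in row 4 is (4,2) = 162 − 167 = -5.

-12 79 86 9 / 37 58 51 16 / 65 30 23 44 / 72 -5 2 93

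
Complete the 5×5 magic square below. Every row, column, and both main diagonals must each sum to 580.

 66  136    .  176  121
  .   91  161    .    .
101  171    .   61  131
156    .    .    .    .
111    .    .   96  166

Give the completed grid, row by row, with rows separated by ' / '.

66 136 81 176 121 / 146 91 161 106 76 / 101 171 116 61 131 / 156 126 71 141 86 / 111 56 151 96 166

Row 1 needs 580; the known cells sum to 499, so (1,3) = 81.
From row 3, 580 − (101 + 171 + 61 + 131) gives (3,3) = 116.
From column 1, 580 − (66 + 101 + 156 + 111) gives (2,1) = 146.
The remaining cell in main diagonal is (4,4) = 580 − 439 = 141.
The remaining cell in column 4 is (2,4) = 580 − 474 = 106.
Using anti-diagonal: 121 + 106 + 116 + 111 + ? → (4,2) = 580 − 454 = 126.
Using row 2: 146 + 91 + 161 + 106 + ? → (2,5) = 580 − 504 = 76.
Column 2: 136 + 91 + 171 + 126 + ? = 580, so (5,2) = 56.
Column 5 must total 580; the given cells sum to 494, so (4,5) = 86.
Row 4 must total 580; the given cells sum to 509, so (4,3) = 71.
The remaining cell in row 5 is (5,3) = 580 − 429 = 151.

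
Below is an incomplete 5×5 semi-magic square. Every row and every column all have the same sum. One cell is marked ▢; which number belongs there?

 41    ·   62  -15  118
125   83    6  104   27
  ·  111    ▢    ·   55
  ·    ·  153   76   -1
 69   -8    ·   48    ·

34

Row 2 is complete and sums to 345; that is the magic constant.
From row 1, 345 − (41 + 62 + (-15) + 118) gives (1,2) = 139.
Column 2 must total 345; the given cells sum to 325, so (4,2) = 20.
The remaining cell in column 4 is (3,4) = 345 − 213 = 132.
Using column 5: 118 + 27 + 55 + (-1) + ? → (5,5) = 345 − 199 = 146.
Row 4: 20 + 153 + 76 + (-1) + ? = 345, so (4,1) = 97.
Row 5 must total 345; the given cells sum to 255, so (5,3) = 90.
Column 1: 41 + 125 + 97 + 69 + ? = 345, so (3,1) = 13.
Column 3 needs 345; the known cells sum to 311, so (3,3) = 34.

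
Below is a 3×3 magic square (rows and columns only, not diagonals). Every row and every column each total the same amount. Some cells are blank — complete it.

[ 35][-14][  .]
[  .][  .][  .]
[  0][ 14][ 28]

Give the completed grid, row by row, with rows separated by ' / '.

Row 3 is already complete: 0 + 14 + 28 = 42, so that is the magic constant.
Row 1 needs 42; the known cells sum to 21, so (1,3) = 21.
From column 1, 42 − (35 + 0) gives (2,1) = 7.
Column 2: -14 + 14 + ? = 42, so (2,2) = 42.
The remaining cell in column 3 is (2,3) = 42 − 49 = -7.

35 -14 21 / 7 42 -7 / 0 14 28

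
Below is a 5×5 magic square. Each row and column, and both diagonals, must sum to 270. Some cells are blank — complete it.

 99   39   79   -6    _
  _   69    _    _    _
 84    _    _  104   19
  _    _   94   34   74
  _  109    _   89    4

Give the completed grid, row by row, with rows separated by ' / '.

From row 1, 270 − (99 + 39 + 79 + (-6)) gives (1,5) = 59.
From column 4, 270 − (-6 + 104 + 34 + 89) gives (2,4) = 49.
The remaining cell in column 5 is (2,5) = 270 − 156 = 114.
The remaining cell in main diagonal is (3,3) = 270 − 206 = 64.
Row 3: 84 + 64 + 104 + 19 + ? = 270, so (3,2) = -1.
Using column 2: 39 + 69 + (-1) + 109 + ? → (4,2) = 270 − 216 = 54.
Anti-diagonal must total 270; the given cells sum to 226, so (5,1) = 44.
The remaining cell in row 4 is (4,1) = 270 − 256 = 14.
Using row 5: 44 + 109 + 89 + 4 + ? → (5,3) = 270 − 246 = 24.
Column 1: 99 + 84 + 14 + 44 + ? = 270, so (2,1) = 29.
Using column 3: 79 + 64 + 94 + 24 + ? → (2,3) = 270 − 261 = 9.

99 39 79 -6 59 / 29 69 9 49 114 / 84 -1 64 104 19 / 14 54 94 34 74 / 44 109 24 89 4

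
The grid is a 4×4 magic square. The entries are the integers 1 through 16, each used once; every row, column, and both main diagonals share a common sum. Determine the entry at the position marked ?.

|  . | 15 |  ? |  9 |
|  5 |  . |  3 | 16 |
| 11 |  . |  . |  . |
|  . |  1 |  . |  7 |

The entries are 1 through 16, which sum to 136, so each line sums to 136/4 = 34.
From row 2, 34 − (5 + 3 + 16) gives (2,2) = 10.
Column 2: 15 + 10 + 1 + ? = 34, so (3,2) = 8.
Column 4 must total 34; the given cells sum to 32, so (3,4) = 2.
Using anti-diagonal: 9 + 3 + 8 + ? → (4,1) = 34 − 20 = 14.
Row 3 needs 34; the known cells sum to 21, so (3,3) = 13.
Row 4 must total 34; the given cells sum to 22, so (4,3) = 12.
Column 1: 5 + 11 + 14 + ? = 34, so (1,1) = 4.
Column 3: 3 + 13 + 12 + ? = 34, so (1,3) = 6.

6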